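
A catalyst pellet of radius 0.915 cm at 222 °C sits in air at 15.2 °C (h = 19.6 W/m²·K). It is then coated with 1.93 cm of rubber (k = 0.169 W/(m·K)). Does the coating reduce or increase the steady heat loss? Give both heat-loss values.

Critical radius for a sphere: r_cr = 2k/h = 0.0172 m = 1.72 cm.
Outer radius after coating: r₂ = 0.00915 + 0.0193 = 0.02845 m.
r₁ < r_cr < r₂: heat loss rises to a maximum at r_cr then falls. Whether the coating helps depends on whether Q(r₂) has dropped back below Q(r₁).
Bare: R = 1/(4πr₁²h) = 48.49 K/W; Q = 206.8/48.49 = 4.26 W.
Coated: R = R_cond + R_conv = 39.93 K/W; Q = 206.8/39.93 = 5.18 W.

increases: 4.26 → 5.18 W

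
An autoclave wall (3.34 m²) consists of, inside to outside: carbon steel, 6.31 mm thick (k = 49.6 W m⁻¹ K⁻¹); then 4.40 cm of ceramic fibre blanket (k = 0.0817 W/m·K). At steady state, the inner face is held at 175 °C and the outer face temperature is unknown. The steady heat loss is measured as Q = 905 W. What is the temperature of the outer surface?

T_out = 29.0 °C

Series resistances:
  R_carbon steel = L/(kA) = 0.00631/(49.6·3.34) = 3.809×10^-5 K/W
  R_ceramic fibre blanket = L/(kA) = 0.0440/(0.0817·3.34) = 0.1612 K/W
ΣR = 0.1613 K/W
ΔT = Q·ΣR = 905 × 0.1613 = 146.0 K
Heat flows outward, so T_out = T_in − ΔT = 175 − 146.0 = 29.0 °C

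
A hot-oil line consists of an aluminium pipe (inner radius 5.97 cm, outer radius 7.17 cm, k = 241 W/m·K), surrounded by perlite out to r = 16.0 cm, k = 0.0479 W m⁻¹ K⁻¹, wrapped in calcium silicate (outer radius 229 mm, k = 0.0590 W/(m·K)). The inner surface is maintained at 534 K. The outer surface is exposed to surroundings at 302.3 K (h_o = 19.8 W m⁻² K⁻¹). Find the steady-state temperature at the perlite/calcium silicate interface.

T = 365.6 K

Series thermal resistances, inner to outer:
  R'_aluminium = ln(0.0717/0.0597)/(2πk) = 0.1832/(2π·241) = 1.210×10^-4 m·K/W
  R'_perlite = ln(0.160/0.0717)/(2πk) = 0.8027/(2π·0.0479) = 2.667 m·K/W
  R'_calcium silicate = ln(0.229/0.160)/(2πk) = 0.3585/(2π·0.0590) = 0.9672 m·K/W
  R'_conv,out = 1/(2πr h) = 1/(2π·0.229·19.8) = 0.03510 m·K/W
ΣR = 1.210×10^-4 + 2.667 + 0.9672 + 0.03510 = 3.669 m·K/W
Q' = ΔT/ΣR = (534 K − 302.3 K)/3.669 = 63.15 W/m
From the inner boundary to the perlite/calcium silicate interface, ΣR_partial = 2.667 m·K/W.
T_interface = T_in − Q'·ΣR_partial = 534 K − (63.15)(2.667) = 365.6 K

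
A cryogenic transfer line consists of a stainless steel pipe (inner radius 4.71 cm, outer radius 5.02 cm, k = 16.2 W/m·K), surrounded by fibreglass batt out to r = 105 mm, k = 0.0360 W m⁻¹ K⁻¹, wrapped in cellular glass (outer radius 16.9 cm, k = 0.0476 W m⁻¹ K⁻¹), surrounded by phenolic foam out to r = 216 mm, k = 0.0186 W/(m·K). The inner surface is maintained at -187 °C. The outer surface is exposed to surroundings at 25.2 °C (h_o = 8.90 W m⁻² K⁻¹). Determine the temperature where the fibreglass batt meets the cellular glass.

T = -88.6 °C

Series thermal resistances, inner to outer:
  R'_stainless steel = ln(0.0502/0.0471)/(2πk) = 0.06374/(2π·16.2) = 6.262×10^-4 m·K/W
  R'_fibreglass batt = ln(0.105/0.0502)/(2πk) = 0.7379/(2π·0.0360) = 3.262 m·K/W
  R'_cellular glass = ln(0.169/0.105)/(2πk) = 0.4759/(2π·0.0476) = 1.591 m·K/W
  R'_phenolic foam = ln(0.216/0.169)/(2πk) = 0.2454/(2π·0.0186) = 2.100 m·K/W
  R'_conv,out = 1/(2πr h) = 1/(2π·0.216·8.90) = 0.08279 m·K/W
ΣR = 6.262×10^-4 + 3.262 + 1.591 + 2.100 + 0.08279 = 7.036 m·K/W
Q' = ΔT/ΣR = (-187 °C − 25.2 °C)/7.036 = -30.16 W/m
From the inner boundary to the fibreglass batt/cellular glass interface, ΣR_partial = 3.263 m·K/W.
T_interface = T_in − Q'·ΣR_partial = -187 °C − (-30.16)(3.263) = -88.6 °C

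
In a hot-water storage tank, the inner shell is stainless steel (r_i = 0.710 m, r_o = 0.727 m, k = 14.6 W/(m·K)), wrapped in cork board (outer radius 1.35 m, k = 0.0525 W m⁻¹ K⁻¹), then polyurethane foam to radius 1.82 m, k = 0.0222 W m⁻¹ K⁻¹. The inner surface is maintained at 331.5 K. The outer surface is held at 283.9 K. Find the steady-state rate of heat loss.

Q = 28.9 W

Series thermal resistances, inner to outer:
  R_stainless steel = (1/0.710 − 1/0.727)/(4πk) = 0.03293/(4π·14.6) = 1.795×10^-4 K/W
  R_cork board = (1/0.727 − 1/1.35)/(4πk) = 0.6348/(4π·0.0525) = 0.9622 K/W
  R_polyurethane foam = (1/1.35 − 1/1.82)/(4πk) = 0.1913/(4π·0.0222) = 0.6857 K/W
ΣR = 1.795×10^-4 + 0.9622 + 0.6857 = 1.648 K/W
Q = ΔT/ΣR = (331.5 K − 283.9 K)/1.648 = 28.9 W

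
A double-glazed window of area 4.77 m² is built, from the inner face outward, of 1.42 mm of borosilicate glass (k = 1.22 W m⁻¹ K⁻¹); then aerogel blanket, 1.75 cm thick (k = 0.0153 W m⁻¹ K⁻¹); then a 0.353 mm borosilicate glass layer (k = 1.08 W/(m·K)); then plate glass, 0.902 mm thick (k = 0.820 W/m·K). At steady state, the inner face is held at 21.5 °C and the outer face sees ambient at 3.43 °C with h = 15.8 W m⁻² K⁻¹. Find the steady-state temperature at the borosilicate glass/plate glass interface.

Treat each layer as a resistance in series:
  R_borosilicate glass = L/(kA) = 0.00142/(1.22·4.77) = 2.440×10^-4 K/W
  R_aerogel blanket = L/(kA) = 0.0175/(0.0153·4.77) = 0.2398 K/W
  R_borosilicate glass = L/(kA) = 3.53×10^-4/(1.08·4.77) = 6.852×10^-5 K/W
  R_plate glass = L/(kA) = 9.02×10^-4/(0.820·4.77) = 2.306×10^-4 K/W
  R_conv,out = 1/(hA) = 1/(15.8·4.77) = 0.01327 K/W
ΣR = 2.440×10^-4 + 0.2398 + 6.852×10^-5 + 2.306×10^-4 + 0.01327 = 0.2536 K/W
Q = ΔT/ΣR = (21.5 °C − 3.43 °C)/0.2536 = 71.25 W
From the inner boundary to the borosilicate glass/plate glass interface, ΣR_partial = 0.2401 K/W.
T_interface = T_in − Q·ΣR_partial = 21.5 °C − (71.25)(0.2401) = 4.39 °C

T = 4.39 °C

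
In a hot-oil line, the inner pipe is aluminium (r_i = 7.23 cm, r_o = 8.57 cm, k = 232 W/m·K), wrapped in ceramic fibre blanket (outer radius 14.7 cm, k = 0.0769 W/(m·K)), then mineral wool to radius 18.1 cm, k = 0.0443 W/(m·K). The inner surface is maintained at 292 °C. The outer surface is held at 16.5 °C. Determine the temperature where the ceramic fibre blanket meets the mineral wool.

T = 127 °C

Resistance network (inner→outer):
  R'_aluminium = ln(0.0857/0.0723)/(2πk) = 0.1700/(2π·232) = 1.166×10^-4 m·K/W
  R'_ceramic fibre blanket = ln(0.147/0.0857)/(2πk) = 0.5396/(2π·0.0769) = 1.117 m·K/W
  R'_mineral wool = ln(0.181/0.147)/(2πk) = 0.2081/(2π·0.0443) = 0.7475 m·K/W
ΣR = 1.166×10^-4 + 1.117 + 0.7475 = 1.865 m·K/W
Q' = ΔT/ΣR = (292 °C − 16.5 °C)/1.865 = 147.7 W/m
From the inner boundary to the ceramic fibre blanket/mineral wool interface, ΣR_partial = 1.117 m·K/W.
T_interface = T_in − Q'·ΣR_partial = 292 °C − (147.7)(1.117) = 127 °C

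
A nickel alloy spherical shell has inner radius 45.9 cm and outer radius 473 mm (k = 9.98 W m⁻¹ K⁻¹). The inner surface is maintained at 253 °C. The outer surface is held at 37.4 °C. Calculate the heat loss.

Q = 419 kW

Q = 4πk·ΔT/(1/r₁ − 1/r₂) = 4π × 9.98 × 215.6 / (1/0.459 − 1/0.473) = 4.19×10^5 W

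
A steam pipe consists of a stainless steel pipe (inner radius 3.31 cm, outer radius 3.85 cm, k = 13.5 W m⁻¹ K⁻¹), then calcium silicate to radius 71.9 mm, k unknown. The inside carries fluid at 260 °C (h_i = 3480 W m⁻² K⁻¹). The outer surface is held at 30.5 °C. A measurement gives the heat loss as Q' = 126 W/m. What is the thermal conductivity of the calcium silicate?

ΣR = ΔT/Q' = |260 − 30.5|/126 = 1.821 m·K/W
Known resistances:
  R'_conv,in = 1/(2πr h) = 1/(2π·0.0331·3480) = 0.001382 m·K/W
  R'_stainless steel = ln(0.0385/0.0331)/(2πk) = 0.1511/(2π·13.5) = 0.001782 m·K/W
R_calcium silicate = ΣR − ΣR_known = 1.821 − 0.003164 = 1.818 m·K/W
ln(r₂/r₁)/(2πk) = 1.818 ⇒ k = 0.6246/(2π·1.818) = 0.0547 W/m·K

k = 0.0547 W/m·K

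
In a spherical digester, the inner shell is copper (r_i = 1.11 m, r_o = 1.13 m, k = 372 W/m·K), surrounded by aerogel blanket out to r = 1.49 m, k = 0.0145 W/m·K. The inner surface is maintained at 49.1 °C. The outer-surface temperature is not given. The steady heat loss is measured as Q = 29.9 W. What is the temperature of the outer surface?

Series resistances:
  R_copper = (1/1.11 − 1/1.13)/(4πk) = 0.01595/(4π·372) = 3.411×10^-6 K/W
  R_aerogel blanket = (1/1.13 − 1/1.49)/(4πk) = 0.2138/(4π·0.0145) = 1.173 K/W
ΣR = 1.173 K/W
ΔT = Q·ΣR = 29.9 × 1.173 = 35.07 K
Heat flows outward, so T_out = T_in − ΔT = 49.1 − 35.07 = 14.0 °C

T_out = 14.0 °C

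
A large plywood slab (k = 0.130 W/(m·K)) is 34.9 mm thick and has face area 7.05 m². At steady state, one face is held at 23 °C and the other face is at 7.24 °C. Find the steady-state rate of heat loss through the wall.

Q = kA·ΔT/L = 0.130 × 7.05 × |23 °C − 7.24 °C| / 0.0349 = 414 W

Q = 414 W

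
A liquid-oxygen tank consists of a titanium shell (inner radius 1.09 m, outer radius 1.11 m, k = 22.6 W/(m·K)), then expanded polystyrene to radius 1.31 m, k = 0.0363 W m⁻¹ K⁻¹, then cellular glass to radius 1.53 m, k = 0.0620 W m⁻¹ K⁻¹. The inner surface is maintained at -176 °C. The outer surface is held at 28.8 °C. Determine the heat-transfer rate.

Q = 463 W

Series thermal resistances, inner to outer:
  R_titanium = (1/1.09 − 1/1.11)/(4πk) = 0.01653/(4π·22.6) = 5.821×10^-5 K/W
  R_expanded polystyrene = (1/1.11 − 1/1.31)/(4πk) = 0.1375/(4π·0.0363) = 0.3015 K/W
  R_cellular glass = (1/1.31 − 1/1.53)/(4πk) = 0.1098/(4π·0.0620) = 0.1409 K/W
ΣR = 5.821×10^-5 + 0.3015 + 0.1409 = 0.4425 K/W
Q = ΔT/ΣR = (-176 °C − 28.8 °C)/0.4425 = -463 W
(Negative Q ⇒ heat flows inward; heat gain = 463 W.)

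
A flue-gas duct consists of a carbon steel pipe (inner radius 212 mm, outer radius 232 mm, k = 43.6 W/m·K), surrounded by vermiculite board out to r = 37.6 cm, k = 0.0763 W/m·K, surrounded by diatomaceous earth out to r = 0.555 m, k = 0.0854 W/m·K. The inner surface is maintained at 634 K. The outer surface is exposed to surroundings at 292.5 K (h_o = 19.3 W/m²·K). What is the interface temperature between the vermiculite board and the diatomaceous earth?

Resistance network (inner→outer):
  R'_carbon steel = ln(0.232/0.212)/(2πk) = 0.09015/(2π·43.6) = 3.291×10^-4 m·K/W
  R'_vermiculite board = ln(0.376/0.232)/(2πk) = 0.4829/(2π·0.0763) = 1.007 m·K/W
  R'_diatomaceous earth = ln(0.555/0.376)/(2πk) = 0.3894/(2π·0.0854) = 0.7257 m·K/W
  R'_conv,out = 1/(2πr h) = 1/(2π·0.555·19.3) = 0.01486 m·K/W
ΣR = 3.291×10^-4 + 1.007 + 0.7257 + 0.01486 = 1.748 m·K/W
Q' = ΔT/ΣR = (634 K − 292.5 K)/1.748 = 195.4 W/m
From the inner boundary to the vermiculite board/diatomaceous earth interface, ΣR_partial = 1.007 m·K/W.
T_interface = T_in − Q'·ΣR_partial = 634 K − (195.4)(1.007) = 437 K

T = 437 K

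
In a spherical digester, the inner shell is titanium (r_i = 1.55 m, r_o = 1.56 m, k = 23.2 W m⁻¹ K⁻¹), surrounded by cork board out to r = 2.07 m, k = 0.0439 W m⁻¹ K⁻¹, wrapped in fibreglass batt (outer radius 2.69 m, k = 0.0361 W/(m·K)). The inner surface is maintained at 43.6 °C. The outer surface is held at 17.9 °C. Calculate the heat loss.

Resistance network (inner→outer):
  R_titanium = (1/1.55 − 1/1.56)/(4πk) = 0.004136/(4π·23.2) = 1.419×10^-5 K/W
  R_cork board = (1/1.56 − 1/2.07)/(4πk) = 0.1579/(4π·0.0439) = 0.2863 K/W
  R_fibreglass batt = (1/2.07 − 1/2.69)/(4πk) = 0.1113/(4π·0.0361) = 0.2454 K/W
ΣR = 1.419×10^-5 + 0.2863 + 0.2454 = 0.5317 K/W
Q = ΔT/ΣR = (43.6 °C − 17.9 °C)/0.5317 = 48.3 W

Q = 48.3 W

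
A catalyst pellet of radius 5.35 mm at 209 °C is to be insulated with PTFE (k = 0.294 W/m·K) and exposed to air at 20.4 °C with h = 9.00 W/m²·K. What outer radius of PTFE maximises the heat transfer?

r_cr = 6.53 cm

For a sphere, r_cr = 2k_ins/h = 2·0.294/9.00 = 0.0653 m = 6.53 cm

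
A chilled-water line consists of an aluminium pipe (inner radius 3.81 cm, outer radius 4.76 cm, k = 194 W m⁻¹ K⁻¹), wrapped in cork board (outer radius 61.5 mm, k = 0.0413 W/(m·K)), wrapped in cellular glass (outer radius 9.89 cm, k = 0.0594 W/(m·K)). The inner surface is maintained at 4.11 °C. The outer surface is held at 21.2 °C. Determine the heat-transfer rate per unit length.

Treat each layer as a resistance in series:
  R'_aluminium = ln(0.0476/0.0381)/(2πk) = 0.2226/(2π·194) = 1.826×10^-4 m·K/W
  R'_cork board = ln(0.0615/0.0476)/(2πk) = 0.2562/(2π·0.0413) = 0.9873 m·K/W
  R'_cellular glass = ln(0.0989/0.0615)/(2πk) = 0.4751/(2π·0.0594) = 1.273 m·K/W
ΣR = 1.826×10^-4 + 0.9873 + 1.273 = 2.260 m·K/W
Q' = ΔT/ΣR = (4.11 °C − 21.2 °C)/2.260 = -7.56 W/m
(Negative Q' ⇒ heat flows inward; heat gain = 7.56 W/m.)

Q' = 7.56 W/m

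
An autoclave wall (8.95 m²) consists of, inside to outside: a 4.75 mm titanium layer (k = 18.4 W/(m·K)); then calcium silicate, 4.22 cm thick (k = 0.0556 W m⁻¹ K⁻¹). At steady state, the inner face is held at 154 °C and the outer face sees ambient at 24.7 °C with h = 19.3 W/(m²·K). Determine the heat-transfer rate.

Q = 1430 W

Treat each layer as a resistance in series:
  R_titanium = L/(kA) = 0.00475/(18.4·8.95) = 2.884×10^-5 K/W
  R_calcium silicate = L/(kA) = 0.0422/(0.0556·8.95) = 0.08480 K/W
  R_conv,out = 1/(hA) = 1/(19.3·8.95) = 0.005789 K/W
ΣR = 2.884×10^-5 + 0.08480 + 0.005789 = 0.09062 K/W
Q = ΔT/ΣR = (154 °C − 24.7 °C)/0.09062 = 1430 W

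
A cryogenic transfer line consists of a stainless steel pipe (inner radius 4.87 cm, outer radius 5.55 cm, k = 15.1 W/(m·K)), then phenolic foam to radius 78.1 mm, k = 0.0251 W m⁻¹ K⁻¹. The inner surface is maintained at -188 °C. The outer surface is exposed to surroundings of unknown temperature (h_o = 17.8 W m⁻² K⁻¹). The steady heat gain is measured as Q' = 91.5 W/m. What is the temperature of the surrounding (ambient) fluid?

T_out = 20.8 °C

Sum the resistances:
  R'_stainless steel = ln(0.0555/0.0487)/(2πk) = 0.1307/(2π·15.1) = 0.001378 m·K/W
  R'_phenolic foam = ln(0.0781/0.0555)/(2πk) = 0.3416/(2π·0.0251) = 2.166 m·K/W
  R'_conv,out = 1/(2πr h) = 1/(2π·0.0781·17.8) = 0.1145 m·K/W
ΣR = 2.282 m·K/W
ΔT = Q'·ΣR = 91.5 × 2.282 = 208.8 K
Heat flows inward, so T_out = T_in + ΔT = -188 + 208.8 = 20.8 °C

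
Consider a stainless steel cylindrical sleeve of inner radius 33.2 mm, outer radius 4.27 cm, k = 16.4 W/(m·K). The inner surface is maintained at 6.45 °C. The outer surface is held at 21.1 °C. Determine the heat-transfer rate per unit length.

Q' = 6000 W/m

Q' = 2πk·ΔT/ln(r₂/r₁) = 2π × 16.4 × 14.65 / ln(0.0427/0.0332) = 6000 W/m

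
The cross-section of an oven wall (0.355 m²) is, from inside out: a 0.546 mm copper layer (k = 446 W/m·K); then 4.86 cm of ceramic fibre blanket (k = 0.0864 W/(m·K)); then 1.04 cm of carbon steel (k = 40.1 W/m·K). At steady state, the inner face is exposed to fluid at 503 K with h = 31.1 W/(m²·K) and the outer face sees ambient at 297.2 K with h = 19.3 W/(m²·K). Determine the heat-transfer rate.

Series thermal resistances, inner to outer:
  R_conv,in = 1/(hA) = 1/(31.1·0.355) = 0.09058 K/W
  R_copper = L/(kA) = 5.46×10^-4/(446·0.355) = 3.448×10^-6 K/W
  R_ceramic fibre blanket = L/(kA) = 0.0486/(0.0864·0.355) = 1.585 K/W
  R_carbon steel = L/(kA) = 0.0104/(40.1·0.355) = 7.306×10^-4 K/W
  R_conv,out = 1/(hA) = 1/(19.3·0.355) = 0.1460 K/W
ΣR = 0.09058 + 3.448×10^-6 + 1.585 + 7.306×10^-4 + 0.1460 = 1.822 K/W
Q = ΔT/ΣR = (503 K − 297.2 K)/1.822 = 113 W

Q = 113 W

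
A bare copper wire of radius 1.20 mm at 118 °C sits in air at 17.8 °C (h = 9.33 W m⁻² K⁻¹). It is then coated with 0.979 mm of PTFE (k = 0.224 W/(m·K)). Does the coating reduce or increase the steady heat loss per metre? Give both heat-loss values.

Critical radius for a cylinder: r_cr = k/h = 0.0240 m = 2.40 cm.
Outer radius after coating: r₂ = 0.00120 + 9.79×10^-4 = 0.002179 m.
Since r₁ < r_cr and r₂ ≤ r_cr, the coating moves toward the maximum at r_cr — heat loss rises.
Bare: R = 1/(2πr₁h) = 14.22 m·K/W; Q = 100.2/14.22 = 7.05 W/m.
Coated: R = R_cond + R_conv = 8.252 m·K/W; Q = 100.2/8.252 = 12.1 W/m.

increases: 7.05 → 12.1 W/m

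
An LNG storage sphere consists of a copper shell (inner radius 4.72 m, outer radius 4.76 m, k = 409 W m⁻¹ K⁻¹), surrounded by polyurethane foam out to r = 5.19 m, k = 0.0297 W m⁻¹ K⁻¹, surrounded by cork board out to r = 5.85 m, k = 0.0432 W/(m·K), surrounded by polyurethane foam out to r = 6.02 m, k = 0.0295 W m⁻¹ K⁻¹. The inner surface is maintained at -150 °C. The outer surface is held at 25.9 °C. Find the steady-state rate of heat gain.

Treat each layer as a resistance in series:
  R_copper = (1/4.72 − 1/4.76)/(4πk) = 0.001780/(4π·409) = 3.464×10^-7 K/W
  R_polyurethane foam = (1/4.76 − 1/5.19)/(4πk) = 0.01741/(4π·0.0297) = 0.04664 K/W
  R_cork board = (1/5.19 − 1/5.85)/(4πk) = 0.02174/(4π·0.0432) = 0.04004 K/W
  R_polyurethane foam = (1/5.85 − 1/6.02)/(4πk) = 0.004827/(4π·0.0295) = 0.01302 K/W
ΣR = 3.464×10^-7 + 0.04664 + 0.04004 + 0.01302 = 0.09970 K/W
Q = ΔT/ΣR = (-150 °C − 25.9 °C)/0.09970 = -1760 W
(Negative Q ⇒ heat flows inward; heat gain = 1760 W.)

Q = 1760 W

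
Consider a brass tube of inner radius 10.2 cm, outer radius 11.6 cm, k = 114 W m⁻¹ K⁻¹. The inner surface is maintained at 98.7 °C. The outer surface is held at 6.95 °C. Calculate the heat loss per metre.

Q' = 2πk·ΔT/ln(r₂/r₁) = 2π × 114 × 91.75 / ln(0.116/0.102) = 5.11×10^5 W/m

Q' = 5.11×10^5 W/m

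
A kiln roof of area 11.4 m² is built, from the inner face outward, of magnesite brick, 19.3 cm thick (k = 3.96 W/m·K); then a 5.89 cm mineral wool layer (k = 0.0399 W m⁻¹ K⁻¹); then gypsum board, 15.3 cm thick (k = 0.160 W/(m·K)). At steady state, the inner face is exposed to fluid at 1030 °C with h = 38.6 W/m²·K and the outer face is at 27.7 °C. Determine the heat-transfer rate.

Resistance network (inner→outer):
  R_conv,in = 1/(hA) = 1/(38.6·11.4) = 0.002273 K/W
  R_magnesite brick = L/(kA) = 0.193/(3.96·11.4) = 0.004275 K/W
  R_mineral wool = L/(kA) = 0.0589/(0.0399·11.4) = 0.1295 K/W
  R_gypsum board = L/(kA) = 0.153/(0.160·11.4) = 0.08388 K/W
ΣR = 0.002273 + 0.004275 + 0.1295 + 0.08388 = 0.2199 K/W
Q = ΔT/ΣR = (1030 °C − 27.7 °C)/0.2199 = 4560 W

Q = 4.56 kW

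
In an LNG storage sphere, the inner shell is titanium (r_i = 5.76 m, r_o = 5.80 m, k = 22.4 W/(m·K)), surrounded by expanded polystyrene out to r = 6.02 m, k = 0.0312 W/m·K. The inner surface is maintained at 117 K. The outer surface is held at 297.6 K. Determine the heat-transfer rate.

Resistance network (inner→outer):
  R_titanium = (1/5.76 − 1/5.80)/(4πk) = 0.001197/(4π·22.4) = 4.254×10^-6 K/W
  R_expanded polystyrene = (1/5.80 − 1/6.02)/(4πk) = 0.006301/(4π·0.0312) = 0.01607 K/W
ΣR = 4.254×10^-6 + 0.01607 = 0.01607 K/W
Q = ΔT/ΣR = (117 K − 297.6 K)/0.01607 = -11200 W
(Negative Q ⇒ heat flows inward; heat gain = 11200 W.)

Q = 11200 W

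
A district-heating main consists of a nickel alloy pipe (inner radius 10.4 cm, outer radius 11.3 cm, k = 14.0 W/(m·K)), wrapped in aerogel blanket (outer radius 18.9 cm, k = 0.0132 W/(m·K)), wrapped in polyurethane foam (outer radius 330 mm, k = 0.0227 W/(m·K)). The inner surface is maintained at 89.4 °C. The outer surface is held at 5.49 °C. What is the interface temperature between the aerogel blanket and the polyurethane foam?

Series thermal resistances, inner to outer:
  R'_nickel alloy = ln(0.113/0.104)/(2πk) = 0.08300/(2π·14.0) = 9.435×10^-4 m·K/W
  R'_aerogel blanket = ln(0.189/0.113)/(2πk) = 0.5144/(2π·0.0132) = 6.202 m·K/W
  R'_polyurethane foam = ln(0.330/0.189)/(2πk) = 0.5573/(2π·0.0227) = 3.908 m·K/W
ΣR = 9.435×10^-4 + 6.202 + 3.908 = 10.11 m·K/W
Q' = ΔT/ΣR = (89.4 °C − 5.49 °C)/10.11 = 8.300 W/m
From the inner boundary to the aerogel blanket/polyurethane foam interface, ΣR_partial = 6.203 m·K/W.
T_interface = T_in − Q'·ΣR_partial = 89.4 °C − (8.300)(6.203) = 37.9 °C

T = 37.9 °C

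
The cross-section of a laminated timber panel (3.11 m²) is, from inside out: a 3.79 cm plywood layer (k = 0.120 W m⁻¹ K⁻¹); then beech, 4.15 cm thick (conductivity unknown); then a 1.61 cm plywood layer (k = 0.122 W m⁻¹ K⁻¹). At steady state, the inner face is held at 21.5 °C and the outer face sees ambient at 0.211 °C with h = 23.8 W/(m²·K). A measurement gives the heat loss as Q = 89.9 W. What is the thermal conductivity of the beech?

k = 0.168 W/m·K

ΣR = ΔT/Q = |21.5 − 0.211|/89.9 = 0.2368 K/W
Known resistances:
  R_plywood = L/(kA) = 0.0379/(0.120·3.11) = 0.1016 K/W
  R_plywood = L/(kA) = 0.0161/(0.122·3.11) = 0.04243 K/W
  R_conv,out = 1/(hA) = 1/(23.8·3.11) = 0.01351 K/W
R_beech = ΣR − ΣR_known = 0.2368 − 0.1575 = 0.07930 K/W
L/(kA) = 0.07930 ⇒ k = 0.0415/(0.07930·3.11) = 0.168 W/m·K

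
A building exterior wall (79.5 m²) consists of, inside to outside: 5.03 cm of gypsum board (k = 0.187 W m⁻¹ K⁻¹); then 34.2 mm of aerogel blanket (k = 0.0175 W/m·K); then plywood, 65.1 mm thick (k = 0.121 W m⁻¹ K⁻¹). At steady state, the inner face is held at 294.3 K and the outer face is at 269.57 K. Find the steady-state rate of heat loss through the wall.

Q = 712 W

Resistance network (inner→outer):
  R_gypsum board = L/(kA) = 0.0503/(0.187·79.5) = 0.003383 K/W
  R_aerogel blanket = L/(kA) = 0.0342/(0.0175·79.5) = 0.02458 K/W
  R_plywood = L/(kA) = 0.0651/(0.121·79.5) = 0.006768 K/W
ΣR = 0.003383 + 0.02458 + 0.006768 = 0.03473 K/W
Q = ΔT/ΣR = (294.3 K − 269.57 K)/0.03473 = 712 W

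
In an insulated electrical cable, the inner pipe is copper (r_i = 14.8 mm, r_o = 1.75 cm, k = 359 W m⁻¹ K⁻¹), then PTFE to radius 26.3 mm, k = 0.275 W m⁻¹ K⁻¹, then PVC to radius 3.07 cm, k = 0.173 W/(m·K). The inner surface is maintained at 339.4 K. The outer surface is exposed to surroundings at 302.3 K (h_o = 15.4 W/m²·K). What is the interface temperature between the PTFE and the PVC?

Treat each layer as a resistance in series:
  R'_copper = ln(0.0175/0.0148)/(2πk) = 0.1676/(2π·359) = 7.429×10^-5 m·K/W
  R'_PTFE = ln(0.0263/0.0175)/(2πk) = 0.4074/(2π·0.275) = 0.2358 m·K/W
  R'_PVC = ln(0.0307/0.0263)/(2πk) = 0.1547/(2π·0.173) = 0.1423 m·K/W
  R'_conv,out = 1/(2πr h) = 1/(2π·0.0307·15.4) = 0.3366 m·K/W
ΣR = 7.429×10^-5 + 0.2358 + 0.1423 + 0.3366 = 0.7148 m·K/W
Q' = ΔT/ΣR = (339.4 K − 302.3 K)/0.7148 = 51.90 W/m
From the inner boundary to the PTFE/PVC interface, ΣR_partial = 0.2359 m·K/W.
T_interface = T_in − Q'·ΣR_partial = 339.4 K − (51.90)(0.2359) = 327.2 K

T = 327.2 K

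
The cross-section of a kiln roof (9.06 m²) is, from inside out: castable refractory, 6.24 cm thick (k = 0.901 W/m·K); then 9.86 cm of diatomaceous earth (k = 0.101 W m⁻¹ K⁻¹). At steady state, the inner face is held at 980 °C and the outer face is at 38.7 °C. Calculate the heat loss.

Q = 8.16 kW

Treat each layer as a resistance in series:
  R_castable refractory = L/(kA) = 0.0624/(0.901·9.06) = 0.007644 K/W
  R_diatomaceous earth = L/(kA) = 0.0986/(0.101·9.06) = 0.1078 K/W
ΣR = 0.007644 + 0.1078 = 0.1154 K/W
Q = ΔT/ΣR = (980 °C − 38.7 °C)/0.1154 = 8160 W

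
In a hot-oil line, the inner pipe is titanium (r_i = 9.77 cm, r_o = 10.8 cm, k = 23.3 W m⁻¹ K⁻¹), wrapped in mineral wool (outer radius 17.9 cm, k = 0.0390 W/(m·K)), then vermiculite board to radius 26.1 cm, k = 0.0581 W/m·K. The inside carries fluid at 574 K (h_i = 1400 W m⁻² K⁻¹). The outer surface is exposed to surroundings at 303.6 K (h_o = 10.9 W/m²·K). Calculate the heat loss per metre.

Treat each layer as a resistance in series:
  R'_conv,in = 1/(2πr h) = 1/(2π·0.0977·1400) = 0.001164 m·K/W
  R'_titanium = ln(0.108/0.0977)/(2πk) = 0.1002/(2π·23.3) = 6.846×10^-4 m·K/W
  R'_mineral wool = ln(0.179/0.108)/(2πk) = 0.5053/(2π·0.0390) = 2.062 m·K/W
  R'_vermiculite board = ln(0.261/0.179)/(2πk) = 0.3771/(2π·0.0581) = 1.033 m·K/W
  R'_conv,out = 1/(2πr h) = 1/(2π·0.261·10.9) = 0.05594 m·K/W
ΣR = 0.001164 + 6.846×10^-4 + 2.062 + 1.033 + 0.05594 = 3.153 m·K/W
Q' = ΔT/ΣR = (574 K − 303.6 K)/3.153 = 85.8 W/m

Q' = 85.8 W/m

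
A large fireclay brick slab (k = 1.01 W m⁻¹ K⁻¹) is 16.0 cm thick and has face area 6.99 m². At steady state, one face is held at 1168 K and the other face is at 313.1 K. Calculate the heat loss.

Q = 37.7 kW

Q = kA·ΔT/L = 1.01 × 6.99 × |1168 K − 313.1 K| / 0.160 = 37700 W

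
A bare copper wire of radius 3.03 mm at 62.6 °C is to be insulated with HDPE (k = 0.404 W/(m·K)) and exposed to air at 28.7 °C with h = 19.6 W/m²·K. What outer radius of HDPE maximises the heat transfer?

r_cr = 2.06 cm

For a cylinder, r_cr = k_ins/h = 0.404/19.6 = 0.0206 m = 2.06 cm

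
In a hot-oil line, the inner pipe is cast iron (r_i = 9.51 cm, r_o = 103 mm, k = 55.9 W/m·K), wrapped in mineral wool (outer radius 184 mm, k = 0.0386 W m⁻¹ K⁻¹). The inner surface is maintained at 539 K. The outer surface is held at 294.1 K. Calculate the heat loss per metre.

Resistance network (inner→outer):
  R'_cast iron = ln(0.103/0.0951)/(2πk) = 0.07980/(2π·55.9) = 2.272×10^-4 m·K/W
  R'_mineral wool = ln(0.184/0.103)/(2πk) = 0.5802/(2π·0.0386) = 2.392 m·K/W
ΣR = 2.272×10^-4 + 2.392 = 2.392 m·K/W
Q' = ΔT/ΣR = (539 K − 294.1 K)/2.392 = 102 W/m

Q' = 102 W/m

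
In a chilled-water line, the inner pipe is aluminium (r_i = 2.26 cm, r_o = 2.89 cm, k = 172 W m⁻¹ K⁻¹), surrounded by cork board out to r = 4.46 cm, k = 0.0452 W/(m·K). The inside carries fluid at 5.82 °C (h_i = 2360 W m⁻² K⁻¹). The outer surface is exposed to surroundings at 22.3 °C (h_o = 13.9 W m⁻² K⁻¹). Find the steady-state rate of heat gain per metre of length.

Treat each layer as a resistance in series:
  R'_conv,in = 1/(2πr h) = 1/(2π·0.0226·2360) = 0.002984 m·K/W
  R'_aluminium = ln(0.0289/0.0226)/(2πk) = 0.2459/(2π·172) = 2.275×10^-4 m·K/W
  R'_cork board = ln(0.0446/0.0289)/(2πk) = 0.4339/(2π·0.0452) = 1.528 m·K/W
  R'_conv,out = 1/(2πr h) = 1/(2π·0.0446·13.9) = 0.2567 m·K/W
ΣR = 0.002984 + 2.275×10^-4 + 1.528 + 0.2567 = 1.788 m·K/W
Q' = ΔT/ΣR = (5.82 °C − 22.3 °C)/1.788 = -9.22 W/m
(Negative Q' ⇒ heat flows inward; heat gain = 9.22 W/m.)

Q' = 9.22 W/m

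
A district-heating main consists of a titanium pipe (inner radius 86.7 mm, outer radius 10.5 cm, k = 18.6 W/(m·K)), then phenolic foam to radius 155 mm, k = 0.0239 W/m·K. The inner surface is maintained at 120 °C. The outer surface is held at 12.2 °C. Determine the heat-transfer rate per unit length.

Q' = 41.5 W/m

Treat each layer as a resistance in series:
  R'_titanium = ln(0.105/0.0867)/(2πk) = 0.1915/(2π·18.6) = 0.001639 m·K/W
  R'_phenolic foam = ln(0.155/0.105)/(2πk) = 0.3895/(2π·0.0239) = 2.594 m·K/W
ΣR = 0.001639 + 2.594 = 2.596 m·K/W
Q' = ΔT/ΣR = (120 °C − 12.2 °C)/2.596 = 41.5 W/m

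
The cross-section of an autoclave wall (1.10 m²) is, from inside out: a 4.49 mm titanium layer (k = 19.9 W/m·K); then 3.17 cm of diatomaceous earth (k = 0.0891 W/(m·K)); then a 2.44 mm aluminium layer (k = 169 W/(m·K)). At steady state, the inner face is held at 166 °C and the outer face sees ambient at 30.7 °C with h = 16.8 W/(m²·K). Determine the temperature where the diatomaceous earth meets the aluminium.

Resistance network (inner→outer):
  R_titanium = L/(kA) = 0.00449/(19.9·1.10) = 2.051×10^-4 K/W
  R_diatomaceous earth = L/(kA) = 0.0317/(0.0891·1.10) = 0.3234 K/W
  R_aluminium = L/(kA) = 0.00244/(169·1.10) = 1.313×10^-5 K/W
  R_conv,out = 1/(hA) = 1/(16.8·1.10) = 0.05411 K/W
ΣR = 2.051×10^-4 + 0.3234 + 1.313×10^-5 + 0.05411 = 0.3777 K/W
Q = ΔT/ΣR = (166 °C − 30.7 °C)/0.3777 = 358.2 W
From the inner boundary to the diatomaceous earth/aluminium interface, ΣR_partial = 0.3236 K/W.
T_interface = T_in − Q·ΣR_partial = 166 °C − (358.2)(0.3236) = 50.1 °C

T = 50.1 °C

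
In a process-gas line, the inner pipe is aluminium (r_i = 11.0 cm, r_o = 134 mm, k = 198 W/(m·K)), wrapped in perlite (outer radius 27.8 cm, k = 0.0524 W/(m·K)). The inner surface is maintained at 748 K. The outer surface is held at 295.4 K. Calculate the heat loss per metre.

Q' = 204 W/m

Series thermal resistances, inner to outer:
  R'_aluminium = ln(0.134/0.110)/(2πk) = 0.1974/(2π·198) = 1.586×10^-4 m·K/W
  R'_perlite = ln(0.278/0.134)/(2πk) = 0.7298/(2π·0.0524) = 2.217 m·K/W
ΣR = 1.586×10^-4 + 2.217 = 2.217 m·K/W
Q' = ΔT/ΣR = (748 K − 295.4 K)/2.217 = 204 W/m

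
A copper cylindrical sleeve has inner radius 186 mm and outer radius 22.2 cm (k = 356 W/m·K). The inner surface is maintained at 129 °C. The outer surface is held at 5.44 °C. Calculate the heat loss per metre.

Q' = 2πk·ΔT/ln(r₂/r₁) = 2π × 356 × 123.56 / ln(0.222/0.186) = 1.56×10^6 W/m

Q' = 1560 kW/m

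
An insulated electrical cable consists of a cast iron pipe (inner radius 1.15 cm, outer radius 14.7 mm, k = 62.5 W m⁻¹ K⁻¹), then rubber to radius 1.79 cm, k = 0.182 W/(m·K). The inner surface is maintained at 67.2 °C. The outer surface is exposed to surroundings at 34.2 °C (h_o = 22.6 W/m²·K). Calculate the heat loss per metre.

Resistance network (inner→outer):
  R'_cast iron = ln(0.0147/0.0115)/(2πk) = 0.2455/(2π·62.5) = 6.252×10^-4 m·K/W
  R'_rubber = ln(0.0179/0.0147)/(2πk) = 0.1970/(2π·0.182) = 0.1722 m·K/W
  R'_conv,out = 1/(2πr h) = 1/(2π·0.0179·22.6) = 0.3934 m·K/W
ΣR = 6.252×10^-4 + 0.1722 + 0.3934 = 0.5662 m·K/W
Q' = ΔT/ΣR = (67.2 °C − 34.2 °C)/0.5662 = 58.3 W/m

Q' = 58.3 W/m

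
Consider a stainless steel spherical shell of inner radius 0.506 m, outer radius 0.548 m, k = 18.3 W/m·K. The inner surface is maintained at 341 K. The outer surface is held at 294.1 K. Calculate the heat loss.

Q = 4πk·ΔT/(1/r₁ − 1/r₂) = 4π × 18.3 × 46.9 / (1/0.506 − 1/0.548) = 71200 W

Q = 71200 W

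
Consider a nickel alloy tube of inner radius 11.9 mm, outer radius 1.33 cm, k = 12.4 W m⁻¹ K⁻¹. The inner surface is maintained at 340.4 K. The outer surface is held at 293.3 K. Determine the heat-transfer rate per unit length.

Q' = 2πk·ΔT/ln(r₂/r₁) = 2π × 12.4 × 47.1 / ln(0.0133/0.0119) = 33000 W/m

Q' = 33000 W/m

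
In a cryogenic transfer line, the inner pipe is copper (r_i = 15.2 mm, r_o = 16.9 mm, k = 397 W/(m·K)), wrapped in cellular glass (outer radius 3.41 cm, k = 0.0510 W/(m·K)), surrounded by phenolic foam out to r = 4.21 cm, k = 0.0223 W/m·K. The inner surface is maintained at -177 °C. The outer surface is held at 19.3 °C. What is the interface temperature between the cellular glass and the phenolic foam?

Series thermal resistances, inner to outer:
  R'_copper = ln(0.0169/0.0152)/(2πk) = 0.1060/(2π·397) = 4.250×10^-5 m·K/W
  R'_cellular glass = ln(0.0341/0.0169)/(2πk) = 0.7020/(2π·0.0510) = 2.191 m·K/W
  R'_phenolic foam = ln(0.0421/0.0341)/(2πk) = 0.2108/(2π·0.0223) = 1.504 m·K/W
ΣR = 4.250×10^-5 + 2.191 + 1.504 = 3.695 m·K/W
Q' = ΔT/ΣR = (-177 °C − 19.3 °C)/3.695 = -53.13 W/m
From the inner boundary to the cellular glass/phenolic foam interface, ΣR_partial = 2.191 m·K/W.
T_interface = T_in − Q'·ΣR_partial = -177 °C − (-53.13)(2.191) = -60.6 °C

T = -60.6 °C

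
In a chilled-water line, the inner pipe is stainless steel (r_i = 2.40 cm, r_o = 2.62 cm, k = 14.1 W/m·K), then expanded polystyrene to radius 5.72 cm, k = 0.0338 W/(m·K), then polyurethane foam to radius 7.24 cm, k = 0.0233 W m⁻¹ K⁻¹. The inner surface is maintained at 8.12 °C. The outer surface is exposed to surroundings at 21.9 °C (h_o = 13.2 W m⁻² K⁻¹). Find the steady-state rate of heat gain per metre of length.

Q' = 2.53 W/m

Series thermal resistances, inner to outer:
  R'_stainless steel = ln(0.0262/0.0240)/(2πk) = 0.08771/(2π·14.1) = 9.900×10^-4 m·K/W
  R'_expanded polystyrene = ln(0.0572/0.0262)/(2πk) = 0.7808/(2π·0.0338) = 3.677 m·K/W
  R'_polyurethane foam = ln(0.0724/0.0572)/(2πk) = 0.2357/(2π·0.0233) = 1.610 m·K/W
  R'_conv,out = 1/(2πr h) = 1/(2π·0.0724·13.2) = 0.1665 m·K/W
ΣR = 9.900×10^-4 + 3.677 + 1.610 + 0.1665 = 5.454 m·K/W
Q' = ΔT/ΣR = (8.12 °C − 21.9 °C)/5.454 = -2.53 W/m
(Negative Q' ⇒ heat flows inward; heat gain = 2.53 W/m.)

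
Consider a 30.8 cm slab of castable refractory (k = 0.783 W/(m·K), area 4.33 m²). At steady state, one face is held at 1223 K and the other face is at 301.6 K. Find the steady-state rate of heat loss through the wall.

Q = kA·ΔT/L = 0.783 × 4.33 × |1223 K − 301.6 K| / 0.308 = 10100 W

Q = 10.1 kW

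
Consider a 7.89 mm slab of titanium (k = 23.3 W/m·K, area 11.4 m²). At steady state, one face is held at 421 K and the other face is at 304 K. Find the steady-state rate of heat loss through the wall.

Q = 3.94×10^6 W

Q = kA·ΔT/L = 23.3 × 11.4 × |421 K − 304 K| / 0.00789 = 3.94×10^6 W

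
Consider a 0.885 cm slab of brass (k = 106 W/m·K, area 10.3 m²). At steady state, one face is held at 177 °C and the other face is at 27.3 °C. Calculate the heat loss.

Q = kA·ΔT/L = 106 × 10.3 × |177 °C − 27.3 °C| / 0.00885 = 1.85×10^7 W

Q = 1.85×10^7 W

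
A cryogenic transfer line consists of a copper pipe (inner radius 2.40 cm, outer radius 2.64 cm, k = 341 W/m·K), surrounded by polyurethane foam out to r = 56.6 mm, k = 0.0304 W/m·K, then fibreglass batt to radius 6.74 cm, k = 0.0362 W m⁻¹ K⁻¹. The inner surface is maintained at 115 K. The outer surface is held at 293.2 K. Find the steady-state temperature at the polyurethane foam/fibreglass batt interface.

Treat each layer as a resistance in series:
  R'_copper = ln(0.0264/0.0240)/(2πk) = 0.09531/(2π·341) = 4.448×10^-5 m·K/W
  R'_polyurethane foam = ln(0.0566/0.0264)/(2πk) = 0.7626/(2π·0.0304) = 3.993 m·K/W
  R'_fibreglass batt = ln(0.0674/0.0566)/(2πk) = 0.1746/(2π·0.0362) = 0.7678 m·K/W
ΣR = 4.448×10^-5 + 3.993 + 0.7678 = 4.761 m·K/W
Q' = ΔT/ΣR = (115 K − 293.2 K)/4.761 = -37.43 W/m
From the inner boundary to the polyurethane foam/fibreglass batt interface, ΣR_partial = 3.993 m·K/W.
T_interface = T_in − Q'·ΣR_partial = 115 K − (-37.43)(3.993) = 264.5 K

T = 264.5 K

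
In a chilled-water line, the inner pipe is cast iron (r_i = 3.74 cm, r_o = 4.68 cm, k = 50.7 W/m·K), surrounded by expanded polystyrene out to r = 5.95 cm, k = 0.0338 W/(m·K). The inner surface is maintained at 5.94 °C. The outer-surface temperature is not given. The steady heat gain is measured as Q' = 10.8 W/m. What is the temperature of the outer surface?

Series resistances:
  R'_cast iron = ln(0.0468/0.0374)/(2πk) = 0.2242/(2π·50.7) = 7.038×10^-4 m·K/W
  R'_expanded polystyrene = ln(0.0595/0.0468)/(2πk) = 0.2401/(2π·0.0338) = 1.131 m·K/W
ΣR = 1.131 m·K/W
ΔT = Q'·ΣR = 10.8 × 1.131 = 12.21 K
Heat flows inward, so T_out = T_in + ΔT = 5.94 + 12.21 = 18.2 °C

T_out = 18.2 °C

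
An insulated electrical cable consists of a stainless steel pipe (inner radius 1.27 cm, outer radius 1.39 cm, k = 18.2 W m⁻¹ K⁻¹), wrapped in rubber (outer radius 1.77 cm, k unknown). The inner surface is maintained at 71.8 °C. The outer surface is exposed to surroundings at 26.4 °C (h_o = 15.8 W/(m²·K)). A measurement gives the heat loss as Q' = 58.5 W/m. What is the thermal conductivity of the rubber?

ΣR = ΔT/Q' = |71.8 − 26.4|/58.5 = 0.7761 m·K/W
Known resistances:
  R'_stainless steel = ln(0.0139/0.0127)/(2πk) = 0.09029/(2π·18.2) = 7.895×10^-4 m·K/W
  R'_conv,out = 1/(2πr h) = 1/(2π·0.0177·15.8) = 0.5691 m·K/W
R_rubber = ΣR − ΣR_known = 0.7761 − 0.5699 = 0.2062 m·K/W
ln(r₂/r₁)/(2πk) = 0.2062 ⇒ k = 0.2417/(2π·0.2062) = 0.187 W/m·K

k = 0.187 W/m·K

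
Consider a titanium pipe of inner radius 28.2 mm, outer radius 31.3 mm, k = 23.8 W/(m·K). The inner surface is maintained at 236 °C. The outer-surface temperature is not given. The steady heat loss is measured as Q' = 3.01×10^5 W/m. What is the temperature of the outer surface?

Sum the resistances:
  R'_titanium = ln(0.0313/0.0282)/(2πk) = 0.1043/(2π·23.8) = 6.974×10^-4 m·K/W
ΣR = 6.974×10^-4 m·K/W
ΔT = Q'·ΣR = 3.01×10^5 × 6.974×10^-4 = 209.9 K
Heat flows outward, so T_out = T_in − ΔT = 236 − 209.9 = 26.1 °C

T_out = 26.1 °C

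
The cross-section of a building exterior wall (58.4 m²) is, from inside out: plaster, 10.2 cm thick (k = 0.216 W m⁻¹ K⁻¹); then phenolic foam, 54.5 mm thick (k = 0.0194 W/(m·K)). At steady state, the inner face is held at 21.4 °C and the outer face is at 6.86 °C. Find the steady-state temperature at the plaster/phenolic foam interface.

T = 19.3 °C

Series thermal resistances, inner to outer:
  R_plaster = L/(kA) = 0.102/(0.216·58.4) = 0.008086 K/W
  R_phenolic foam = L/(kA) = 0.0545/(0.0194·58.4) = 0.04810 K/W
ΣR = 0.008086 + 0.04810 = 0.05619 K/W
Q = ΔT/ΣR = (21.4 °C − 6.86 °C)/0.05619 = 258.8 W
From the inner boundary to the plaster/phenolic foam interface, ΣR_partial = 0.008086 K/W.
T_interface = T_in − Q·ΣR_partial = 21.4 °C − (258.8)(0.008086) = 19.3 °C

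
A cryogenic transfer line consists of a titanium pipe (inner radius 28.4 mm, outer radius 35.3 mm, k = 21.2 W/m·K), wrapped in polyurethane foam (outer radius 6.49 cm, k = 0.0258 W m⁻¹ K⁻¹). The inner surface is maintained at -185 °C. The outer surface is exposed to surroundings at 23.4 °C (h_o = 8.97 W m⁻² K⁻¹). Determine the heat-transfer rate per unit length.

Q' = 51.7 W/m

Resistance network (inner→outer):
  R'_titanium = ln(0.0353/0.0284)/(2πk) = 0.2175/(2π·21.2) = 0.001633 m·K/W
  R'_polyurethane foam = ln(0.0649/0.0353)/(2πk) = 0.6090/(2π·0.0258) = 3.757 m·K/W
  R'_conv,out = 1/(2πr h) = 1/(2π·0.0649·8.97) = 0.2734 m·K/W
ΣR = 0.001633 + 3.757 + 0.2734 = 4.032 m·K/W
Q' = ΔT/ΣR = (-185 °C − 23.4 °C)/4.032 = -51.7 W/m
(Negative Q' ⇒ heat flows inward; heat gain = 51.7 W/m.)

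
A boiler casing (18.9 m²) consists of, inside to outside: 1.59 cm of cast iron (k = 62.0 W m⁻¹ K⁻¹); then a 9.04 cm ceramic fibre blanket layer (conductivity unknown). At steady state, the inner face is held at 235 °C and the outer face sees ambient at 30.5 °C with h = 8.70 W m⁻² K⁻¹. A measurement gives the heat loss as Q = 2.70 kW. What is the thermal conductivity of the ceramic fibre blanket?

k = 0.0687 W/m·K

ΣR = ΔT/Q = |235 − 30.5|/2700 = 0.07574 K/W
Known resistances:
  R_cast iron = L/(kA) = 0.0159/(62.0·18.9) = 1.357×10^-5 K/W
  R_conv,out = 1/(hA) = 1/(8.70·18.9) = 0.006082 K/W
R_ceramic fibre blanket = ΣR − ΣR_known = 0.07574 − 0.006096 = 0.06964 K/W
L/(kA) = 0.06964 ⇒ k = 0.0904/(0.06964·18.9) = 0.0687 W/m·K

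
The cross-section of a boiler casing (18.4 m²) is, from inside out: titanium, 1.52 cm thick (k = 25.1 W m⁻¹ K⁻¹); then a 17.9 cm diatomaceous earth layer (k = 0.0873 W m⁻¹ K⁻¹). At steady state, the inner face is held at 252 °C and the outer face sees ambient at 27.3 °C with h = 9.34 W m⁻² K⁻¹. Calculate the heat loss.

Q = 1920 W

Treat each layer as a resistance in series:
  R_titanium = L/(kA) = 0.0152/(25.1·18.4) = 3.291×10^-5 K/W
  R_diatomaceous earth = L/(kA) = 0.179/(0.0873·18.4) = 0.1114 K/W
  R_conv,out = 1/(hA) = 1/(9.34·18.4) = 0.005819 K/W
ΣR = 3.291×10^-5 + 0.1114 + 0.005819 = 0.1173 K/W
Q = ΔT/ΣR = (252 °C − 27.3 °C)/0.1173 = 1920 W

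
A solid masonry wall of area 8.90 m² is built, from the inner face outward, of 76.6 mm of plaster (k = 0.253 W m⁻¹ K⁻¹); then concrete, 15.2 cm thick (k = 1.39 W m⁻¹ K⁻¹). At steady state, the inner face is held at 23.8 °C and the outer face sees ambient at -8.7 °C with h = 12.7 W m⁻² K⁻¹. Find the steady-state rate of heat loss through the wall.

Q = 589 W

Series thermal resistances, inner to outer:
  R_plaster = L/(kA) = 0.0766/(0.253·8.90) = 0.03402 K/W
  R_concrete = L/(kA) = 0.152/(1.39·8.90) = 0.01229 K/W
  R_conv,out = 1/(hA) = 1/(12.7·8.90) = 0.008847 K/W
ΣR = 0.03402 + 0.01229 + 0.008847 = 0.05516 K/W
Q = ΔT/ΣR = (23.8 °C − -8.7 °C)/0.05516 = 589 W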